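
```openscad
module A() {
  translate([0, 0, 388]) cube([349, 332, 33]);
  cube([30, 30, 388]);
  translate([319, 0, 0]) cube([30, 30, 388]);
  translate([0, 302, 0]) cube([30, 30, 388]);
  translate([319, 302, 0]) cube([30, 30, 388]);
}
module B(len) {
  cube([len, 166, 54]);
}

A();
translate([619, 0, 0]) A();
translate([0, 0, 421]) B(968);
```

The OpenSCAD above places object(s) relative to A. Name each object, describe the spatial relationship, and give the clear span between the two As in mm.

Second stool starts at x = 619; first ends at x = 349; clear span = 619 − 349 = 270 mm.

A is a stool. B is a beam. A beam spans the tops of two stools. The clear span between the two stools is 270 mm.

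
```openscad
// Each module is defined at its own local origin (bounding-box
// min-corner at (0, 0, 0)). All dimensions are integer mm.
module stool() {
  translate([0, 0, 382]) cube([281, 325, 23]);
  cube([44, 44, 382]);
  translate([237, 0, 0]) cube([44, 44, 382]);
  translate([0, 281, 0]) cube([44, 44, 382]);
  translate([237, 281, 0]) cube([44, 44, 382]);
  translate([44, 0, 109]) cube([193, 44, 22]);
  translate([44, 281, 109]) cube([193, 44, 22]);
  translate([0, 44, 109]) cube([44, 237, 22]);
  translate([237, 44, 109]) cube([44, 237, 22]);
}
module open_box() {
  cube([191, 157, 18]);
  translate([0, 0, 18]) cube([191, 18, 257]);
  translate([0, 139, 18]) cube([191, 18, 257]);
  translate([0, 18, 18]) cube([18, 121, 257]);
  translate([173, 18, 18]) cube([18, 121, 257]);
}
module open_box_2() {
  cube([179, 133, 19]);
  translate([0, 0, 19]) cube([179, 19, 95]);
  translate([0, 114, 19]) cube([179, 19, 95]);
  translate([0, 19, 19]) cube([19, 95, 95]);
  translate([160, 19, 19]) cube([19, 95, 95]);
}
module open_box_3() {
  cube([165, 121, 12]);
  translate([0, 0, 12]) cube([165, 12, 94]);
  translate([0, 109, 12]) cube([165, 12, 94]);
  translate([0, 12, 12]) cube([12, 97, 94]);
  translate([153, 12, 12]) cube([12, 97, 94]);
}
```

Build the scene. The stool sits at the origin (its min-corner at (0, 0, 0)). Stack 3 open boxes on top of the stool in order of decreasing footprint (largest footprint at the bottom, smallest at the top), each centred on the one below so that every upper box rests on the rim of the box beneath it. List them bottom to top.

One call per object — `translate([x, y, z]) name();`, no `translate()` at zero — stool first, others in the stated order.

stool();
translate([45, 84, 405]) open_box();
translate([51, 96, 680]) open_box_2();
translate([58, 102, 794]) open_box_3();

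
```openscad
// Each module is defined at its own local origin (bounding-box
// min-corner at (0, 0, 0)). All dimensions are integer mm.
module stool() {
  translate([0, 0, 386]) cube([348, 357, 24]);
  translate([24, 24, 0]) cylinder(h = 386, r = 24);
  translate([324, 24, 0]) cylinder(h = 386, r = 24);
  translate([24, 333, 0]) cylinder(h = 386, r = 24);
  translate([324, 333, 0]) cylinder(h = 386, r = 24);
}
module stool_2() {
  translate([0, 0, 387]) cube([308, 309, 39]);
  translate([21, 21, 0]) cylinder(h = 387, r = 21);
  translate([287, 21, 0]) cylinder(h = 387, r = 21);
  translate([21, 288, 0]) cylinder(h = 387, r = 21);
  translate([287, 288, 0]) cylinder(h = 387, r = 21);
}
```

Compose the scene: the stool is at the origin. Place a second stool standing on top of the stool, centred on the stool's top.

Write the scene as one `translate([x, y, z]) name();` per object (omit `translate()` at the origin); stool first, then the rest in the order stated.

stool();
translate([20, 24, 410]) stool_2();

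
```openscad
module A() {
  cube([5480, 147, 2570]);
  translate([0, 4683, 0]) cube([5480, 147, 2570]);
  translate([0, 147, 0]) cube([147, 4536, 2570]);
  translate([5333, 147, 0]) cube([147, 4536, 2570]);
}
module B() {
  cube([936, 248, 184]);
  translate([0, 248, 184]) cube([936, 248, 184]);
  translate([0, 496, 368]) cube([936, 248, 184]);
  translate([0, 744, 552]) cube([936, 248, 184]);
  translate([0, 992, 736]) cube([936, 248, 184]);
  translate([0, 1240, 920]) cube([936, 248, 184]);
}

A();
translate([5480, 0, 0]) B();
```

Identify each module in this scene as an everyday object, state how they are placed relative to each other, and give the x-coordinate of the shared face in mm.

The house frame's +x face and the staircase's −x face are both at x = 5480 mm.

A is a house frame. B is a staircase. The staircase is against the house frame's +x side, with their −y faces flush. The x-coordinate of the shared face is 5480 mm.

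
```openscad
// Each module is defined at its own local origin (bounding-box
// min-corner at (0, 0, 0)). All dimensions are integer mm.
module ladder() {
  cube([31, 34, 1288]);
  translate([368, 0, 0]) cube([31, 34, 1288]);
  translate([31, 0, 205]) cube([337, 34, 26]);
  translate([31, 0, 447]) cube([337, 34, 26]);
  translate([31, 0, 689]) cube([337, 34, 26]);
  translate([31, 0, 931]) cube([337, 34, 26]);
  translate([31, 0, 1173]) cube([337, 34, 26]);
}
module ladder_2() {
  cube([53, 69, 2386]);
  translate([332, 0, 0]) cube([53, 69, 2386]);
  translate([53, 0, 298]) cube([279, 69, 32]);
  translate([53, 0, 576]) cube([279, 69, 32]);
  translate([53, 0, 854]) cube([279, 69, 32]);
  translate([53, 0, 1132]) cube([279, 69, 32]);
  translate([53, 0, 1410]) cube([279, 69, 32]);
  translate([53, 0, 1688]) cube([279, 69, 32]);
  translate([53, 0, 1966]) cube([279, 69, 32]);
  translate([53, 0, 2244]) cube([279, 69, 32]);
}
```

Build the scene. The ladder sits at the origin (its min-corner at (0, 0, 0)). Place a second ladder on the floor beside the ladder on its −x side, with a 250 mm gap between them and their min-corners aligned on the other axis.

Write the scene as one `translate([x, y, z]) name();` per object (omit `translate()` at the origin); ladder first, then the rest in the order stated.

ladder();
translate([-635, 0, 0]) ladder_2();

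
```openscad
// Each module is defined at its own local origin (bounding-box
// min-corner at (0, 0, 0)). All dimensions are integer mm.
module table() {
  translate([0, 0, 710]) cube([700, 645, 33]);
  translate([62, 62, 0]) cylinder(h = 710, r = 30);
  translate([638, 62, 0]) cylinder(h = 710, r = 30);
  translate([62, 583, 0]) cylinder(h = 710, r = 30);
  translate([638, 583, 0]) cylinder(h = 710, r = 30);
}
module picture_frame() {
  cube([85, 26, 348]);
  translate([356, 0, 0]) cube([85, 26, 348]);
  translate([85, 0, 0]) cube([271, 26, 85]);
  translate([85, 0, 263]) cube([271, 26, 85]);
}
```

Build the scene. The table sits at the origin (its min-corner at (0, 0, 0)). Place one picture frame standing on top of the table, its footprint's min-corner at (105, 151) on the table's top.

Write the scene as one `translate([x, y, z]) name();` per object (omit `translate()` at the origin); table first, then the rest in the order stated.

table();
translate([105, 151, 743]) picture_frame();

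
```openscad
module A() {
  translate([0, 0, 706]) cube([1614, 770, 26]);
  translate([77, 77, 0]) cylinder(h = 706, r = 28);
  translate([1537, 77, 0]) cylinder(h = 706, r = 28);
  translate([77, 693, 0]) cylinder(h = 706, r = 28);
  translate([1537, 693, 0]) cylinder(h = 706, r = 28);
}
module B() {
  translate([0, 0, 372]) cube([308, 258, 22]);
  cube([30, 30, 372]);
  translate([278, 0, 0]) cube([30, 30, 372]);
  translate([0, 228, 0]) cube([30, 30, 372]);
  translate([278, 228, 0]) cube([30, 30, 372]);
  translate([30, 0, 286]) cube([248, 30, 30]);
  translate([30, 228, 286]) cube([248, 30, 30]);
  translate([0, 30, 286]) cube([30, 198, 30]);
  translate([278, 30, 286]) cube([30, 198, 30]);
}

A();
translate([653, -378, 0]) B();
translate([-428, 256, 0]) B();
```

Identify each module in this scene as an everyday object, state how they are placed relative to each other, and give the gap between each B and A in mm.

Each stool's nearest face is 120 mm from the table's bounding box.

A is a table. B is a stool. Two stools sit around the table at the −y, −x sides. The gap between each stool and the table is 120 mm.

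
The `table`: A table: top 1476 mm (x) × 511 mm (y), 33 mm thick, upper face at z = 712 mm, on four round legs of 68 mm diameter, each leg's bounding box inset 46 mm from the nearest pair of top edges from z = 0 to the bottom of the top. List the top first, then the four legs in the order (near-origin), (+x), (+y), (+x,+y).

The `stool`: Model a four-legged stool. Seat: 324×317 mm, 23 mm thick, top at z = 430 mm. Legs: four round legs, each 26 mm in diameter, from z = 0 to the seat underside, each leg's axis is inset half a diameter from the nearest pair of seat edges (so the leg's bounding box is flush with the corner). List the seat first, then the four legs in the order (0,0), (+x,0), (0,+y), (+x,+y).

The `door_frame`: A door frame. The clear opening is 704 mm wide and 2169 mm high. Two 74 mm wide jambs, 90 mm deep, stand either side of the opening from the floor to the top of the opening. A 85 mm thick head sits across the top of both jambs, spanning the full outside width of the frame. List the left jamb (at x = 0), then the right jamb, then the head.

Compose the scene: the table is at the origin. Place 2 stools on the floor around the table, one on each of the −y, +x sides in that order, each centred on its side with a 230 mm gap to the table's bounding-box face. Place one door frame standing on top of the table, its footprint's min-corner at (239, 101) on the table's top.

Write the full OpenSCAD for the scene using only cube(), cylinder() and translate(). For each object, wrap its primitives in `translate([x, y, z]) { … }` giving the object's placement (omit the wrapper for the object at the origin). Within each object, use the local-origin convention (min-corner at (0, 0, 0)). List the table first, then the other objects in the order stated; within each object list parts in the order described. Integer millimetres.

translate([0, 0, 679]) cube([1476, 511, 33]);
translate([80, 80, 0]) cylinder(h = 679, r = 34);
translate([1396, 80, 0]) cylinder(h = 679, r = 34);
translate([80, 431, 0]) cylinder(h = 679, r = 34);
translate([1396, 431, 0]) cylinder(h = 679, r = 34);
translate([576, -547, 0]) {
  translate([0, 0, 407]) cube([324, 317, 23]);
  translate([13, 13, 0]) cylinder(h = 407, r = 13);
  translate([311, 13, 0]) cylinder(h = 407, r = 13);
  translate([13, 304, 0]) cylinder(h = 407, r = 13);
  translate([311, 304, 0]) cylinder(h = 407, r = 13);
}
translate([1706, 97, 0]) {
  translate([0, 0, 407]) cube([324, 317, 23]);
  translate([13, 13, 0]) cylinder(h = 407, r = 13);
  translate([311, 13, 0]) cylinder(h = 407, r = 13);
  translate([13, 304, 0]) cylinder(h = 407, r = 13);
  translate([311, 304, 0]) cylinder(h = 407, r = 13);
}
translate([239, 101, 712]) {
  cube([74, 90, 2169]);
  translate([778, 0, 0]) cube([74, 90, 2169]);
  translate([0, 0, 2169]) cube([852, 90, 85]);
}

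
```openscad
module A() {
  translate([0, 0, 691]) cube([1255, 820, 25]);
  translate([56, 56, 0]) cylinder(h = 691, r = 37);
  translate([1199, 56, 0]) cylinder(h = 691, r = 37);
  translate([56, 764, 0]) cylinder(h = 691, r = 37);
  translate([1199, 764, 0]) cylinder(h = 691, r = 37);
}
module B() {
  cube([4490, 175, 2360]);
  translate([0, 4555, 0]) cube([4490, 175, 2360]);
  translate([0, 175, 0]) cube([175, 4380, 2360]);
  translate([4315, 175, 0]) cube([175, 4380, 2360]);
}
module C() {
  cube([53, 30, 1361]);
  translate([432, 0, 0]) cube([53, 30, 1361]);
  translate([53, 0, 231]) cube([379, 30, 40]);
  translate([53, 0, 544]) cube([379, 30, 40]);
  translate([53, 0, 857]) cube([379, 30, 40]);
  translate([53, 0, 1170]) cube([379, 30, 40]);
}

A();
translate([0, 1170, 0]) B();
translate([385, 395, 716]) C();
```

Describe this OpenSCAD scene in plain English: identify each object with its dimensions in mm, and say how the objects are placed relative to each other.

A is a table with a 1255×820 mm rectangular top, 25 mm thick, top surface at z = 716 mm, supported by four round legs of 74 mm diameter, each leg's bounding box inset 19 mm from the nearest pair of top edges, running from the floor.

B is the wall frame of a small rectangular building: four walls, each 2360 mm tall and 175 mm thick, enclosing a footprint 4490 mm (x) by 4730 mm (y) outside-to-outside, with no floor or roof. The front and back walls (the −y and +y sides) span the full width; the two side walls fit between them.

C is a wooden ladder with two side rails of 53×30 mm section and 1361 mm height, set 485 mm apart overall. Between them run 4 rectangular rungs (30 mm deep, 40 mm thick), front faces flush with the rails' −y face. The bottom of the first rung is 231 mm above the floor and each subsequent rung is 313 mm higher than the one below.

The house frame is on the floor beside the table on its +y side. The ladder is on top of the table, centred.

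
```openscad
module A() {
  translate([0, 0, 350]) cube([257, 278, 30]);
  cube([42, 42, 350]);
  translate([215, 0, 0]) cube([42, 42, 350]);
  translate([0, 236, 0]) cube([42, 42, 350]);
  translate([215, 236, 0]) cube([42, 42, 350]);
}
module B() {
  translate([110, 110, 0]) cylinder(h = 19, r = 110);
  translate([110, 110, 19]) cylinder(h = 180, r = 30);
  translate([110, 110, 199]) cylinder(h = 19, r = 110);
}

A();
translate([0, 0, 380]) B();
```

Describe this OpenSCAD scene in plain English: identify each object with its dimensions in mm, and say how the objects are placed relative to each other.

A is a four-legged stool. The seat is a 257×278×30 mm slab whose top surface is at z = 380 mm; four square legs, each 42×42 mm in cross-section, run from the floor (z = 0) to the underside of the seat, each flush with a corner of the seat.

B is a spool: two coaxial disc flanges of radius 110 mm and thickness 19 mm, joined by a core cylinder of radius 30 mm and height 180 mm. The lower flange rests on z = 0 and the three cylinders share a vertical axis.

The spool is on top of the stool.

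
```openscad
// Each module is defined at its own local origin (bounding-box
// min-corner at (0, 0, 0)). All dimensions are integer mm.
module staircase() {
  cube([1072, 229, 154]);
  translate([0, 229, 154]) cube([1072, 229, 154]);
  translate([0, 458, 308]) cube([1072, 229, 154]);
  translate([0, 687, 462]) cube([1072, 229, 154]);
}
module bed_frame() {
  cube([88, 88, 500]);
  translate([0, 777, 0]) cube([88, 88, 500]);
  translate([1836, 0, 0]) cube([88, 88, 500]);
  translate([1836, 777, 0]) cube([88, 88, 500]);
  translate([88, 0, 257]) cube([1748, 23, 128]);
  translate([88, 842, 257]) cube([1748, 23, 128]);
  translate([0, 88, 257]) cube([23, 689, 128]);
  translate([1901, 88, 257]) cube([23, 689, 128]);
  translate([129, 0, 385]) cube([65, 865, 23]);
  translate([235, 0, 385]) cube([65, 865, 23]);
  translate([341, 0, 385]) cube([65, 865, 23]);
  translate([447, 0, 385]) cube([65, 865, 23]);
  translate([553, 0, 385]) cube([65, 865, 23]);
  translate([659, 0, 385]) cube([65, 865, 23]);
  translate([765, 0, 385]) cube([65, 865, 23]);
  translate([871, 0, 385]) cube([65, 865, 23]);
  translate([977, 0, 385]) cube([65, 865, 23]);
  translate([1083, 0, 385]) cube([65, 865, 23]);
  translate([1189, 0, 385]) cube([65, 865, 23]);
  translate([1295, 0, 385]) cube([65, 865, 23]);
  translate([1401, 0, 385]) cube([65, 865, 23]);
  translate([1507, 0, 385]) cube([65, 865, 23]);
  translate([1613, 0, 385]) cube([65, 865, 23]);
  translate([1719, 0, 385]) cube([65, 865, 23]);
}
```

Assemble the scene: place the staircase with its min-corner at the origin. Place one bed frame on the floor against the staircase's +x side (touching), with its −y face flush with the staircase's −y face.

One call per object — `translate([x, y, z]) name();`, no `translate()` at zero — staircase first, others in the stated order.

staircase();
translate([1072, 0, 0]) bed_frame();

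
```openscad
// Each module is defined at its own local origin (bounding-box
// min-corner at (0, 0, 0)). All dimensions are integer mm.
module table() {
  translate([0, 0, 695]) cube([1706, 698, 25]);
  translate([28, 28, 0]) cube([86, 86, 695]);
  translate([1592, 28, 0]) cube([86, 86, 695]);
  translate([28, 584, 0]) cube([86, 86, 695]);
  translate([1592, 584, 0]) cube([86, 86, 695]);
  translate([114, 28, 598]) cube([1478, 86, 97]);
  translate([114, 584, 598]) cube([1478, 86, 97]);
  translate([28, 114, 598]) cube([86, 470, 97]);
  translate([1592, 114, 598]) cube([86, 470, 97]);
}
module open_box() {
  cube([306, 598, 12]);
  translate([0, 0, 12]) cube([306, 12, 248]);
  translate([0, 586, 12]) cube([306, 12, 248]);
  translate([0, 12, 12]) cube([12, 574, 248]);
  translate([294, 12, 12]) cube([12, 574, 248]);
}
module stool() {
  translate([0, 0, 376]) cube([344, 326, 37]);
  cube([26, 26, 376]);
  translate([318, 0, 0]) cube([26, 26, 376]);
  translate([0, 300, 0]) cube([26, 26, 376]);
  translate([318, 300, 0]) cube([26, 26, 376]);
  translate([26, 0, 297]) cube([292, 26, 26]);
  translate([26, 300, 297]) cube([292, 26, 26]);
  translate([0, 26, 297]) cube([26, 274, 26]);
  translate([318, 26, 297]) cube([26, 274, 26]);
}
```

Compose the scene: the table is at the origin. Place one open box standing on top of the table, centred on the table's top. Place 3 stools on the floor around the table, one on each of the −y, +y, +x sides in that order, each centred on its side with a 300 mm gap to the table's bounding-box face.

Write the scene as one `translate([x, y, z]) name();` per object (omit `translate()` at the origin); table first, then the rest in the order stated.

table();
translate([700, 50, 720]) open_box();
translate([681, -626, 0]) stool();
translate([681, 998, 0]) stool();
translate([2006, 186, 0]) stool();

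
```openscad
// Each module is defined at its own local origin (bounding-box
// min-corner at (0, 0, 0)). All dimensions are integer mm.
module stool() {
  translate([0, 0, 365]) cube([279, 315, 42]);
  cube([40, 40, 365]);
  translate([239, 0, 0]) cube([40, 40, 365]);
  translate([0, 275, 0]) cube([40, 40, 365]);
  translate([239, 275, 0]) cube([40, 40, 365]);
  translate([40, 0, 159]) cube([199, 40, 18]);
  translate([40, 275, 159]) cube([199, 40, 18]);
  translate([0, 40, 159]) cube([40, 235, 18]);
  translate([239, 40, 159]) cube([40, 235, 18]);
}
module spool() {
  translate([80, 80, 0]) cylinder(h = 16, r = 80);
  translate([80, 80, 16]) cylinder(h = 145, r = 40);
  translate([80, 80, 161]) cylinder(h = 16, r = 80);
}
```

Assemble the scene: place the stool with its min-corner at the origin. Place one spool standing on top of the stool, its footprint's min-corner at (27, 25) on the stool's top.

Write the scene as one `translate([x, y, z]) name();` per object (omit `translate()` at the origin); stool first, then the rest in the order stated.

stool();
translate([27, 25, 407]) spool();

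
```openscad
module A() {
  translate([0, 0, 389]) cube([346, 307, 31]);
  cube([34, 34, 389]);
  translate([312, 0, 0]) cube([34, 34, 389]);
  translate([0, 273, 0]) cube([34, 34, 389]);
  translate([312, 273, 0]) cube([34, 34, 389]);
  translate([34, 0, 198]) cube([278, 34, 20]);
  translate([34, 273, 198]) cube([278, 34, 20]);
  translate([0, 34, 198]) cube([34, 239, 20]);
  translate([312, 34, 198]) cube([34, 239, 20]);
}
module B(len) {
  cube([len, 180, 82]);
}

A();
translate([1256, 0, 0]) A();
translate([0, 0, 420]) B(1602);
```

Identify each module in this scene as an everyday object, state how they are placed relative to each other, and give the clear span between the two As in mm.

A is a stool. B is a beam. A beam spans the tops of two stools. The clear span between the two stools is 910 mm.

Second stool starts at x = 1256; first ends at x = 346; clear span = 1256 − 346 = 910 mm.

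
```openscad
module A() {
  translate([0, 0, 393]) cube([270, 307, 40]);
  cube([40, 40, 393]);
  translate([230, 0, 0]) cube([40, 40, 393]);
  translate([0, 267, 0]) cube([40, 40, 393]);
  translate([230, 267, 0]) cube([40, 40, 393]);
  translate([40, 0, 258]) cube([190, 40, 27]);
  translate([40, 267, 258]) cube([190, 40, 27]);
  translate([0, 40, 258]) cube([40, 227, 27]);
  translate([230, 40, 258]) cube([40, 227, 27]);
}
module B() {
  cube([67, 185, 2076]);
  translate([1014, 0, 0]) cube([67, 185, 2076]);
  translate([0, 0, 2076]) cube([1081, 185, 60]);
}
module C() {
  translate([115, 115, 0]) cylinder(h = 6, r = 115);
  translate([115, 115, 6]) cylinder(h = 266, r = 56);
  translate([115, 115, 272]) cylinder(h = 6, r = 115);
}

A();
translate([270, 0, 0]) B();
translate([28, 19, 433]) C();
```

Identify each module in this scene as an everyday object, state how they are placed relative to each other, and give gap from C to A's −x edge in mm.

The spool's min-x is at 28; the stool's min-x is 0; gap = 28 mm.

A is a stool. B is a door frame. C is a spool. The door frame is against the stool's +x side, with their −y faces flush. The spool is on top of the stool. The gap from the spool to the stool's −x edge is 28 mm.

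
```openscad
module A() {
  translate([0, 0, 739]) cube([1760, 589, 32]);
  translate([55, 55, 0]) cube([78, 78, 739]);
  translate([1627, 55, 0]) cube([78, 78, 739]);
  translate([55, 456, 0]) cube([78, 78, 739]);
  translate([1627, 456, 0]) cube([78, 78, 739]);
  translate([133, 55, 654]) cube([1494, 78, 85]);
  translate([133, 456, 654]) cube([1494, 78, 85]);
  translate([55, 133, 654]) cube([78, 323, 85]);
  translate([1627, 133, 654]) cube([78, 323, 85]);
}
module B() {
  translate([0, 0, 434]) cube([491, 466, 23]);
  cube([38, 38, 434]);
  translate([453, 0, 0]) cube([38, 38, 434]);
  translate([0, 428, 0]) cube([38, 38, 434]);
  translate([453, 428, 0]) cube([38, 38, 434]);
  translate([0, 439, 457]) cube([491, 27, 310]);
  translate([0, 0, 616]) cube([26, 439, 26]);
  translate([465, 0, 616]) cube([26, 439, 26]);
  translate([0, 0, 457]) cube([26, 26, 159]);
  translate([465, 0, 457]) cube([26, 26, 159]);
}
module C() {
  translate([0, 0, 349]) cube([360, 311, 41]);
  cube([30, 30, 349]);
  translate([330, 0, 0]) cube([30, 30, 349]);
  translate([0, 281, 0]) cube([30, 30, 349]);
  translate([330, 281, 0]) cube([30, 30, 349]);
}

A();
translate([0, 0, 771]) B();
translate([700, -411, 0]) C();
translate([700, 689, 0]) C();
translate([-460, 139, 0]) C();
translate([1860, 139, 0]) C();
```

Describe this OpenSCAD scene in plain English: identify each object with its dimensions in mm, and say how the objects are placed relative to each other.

A is a rectangular dining table. The top is 1760×589×32 mm with its upper surface at z = 771 mm. It stands on four 78×78 mm square legs, each inset 55 mm from the nearest pair of top edges, running from the floor to the underside of the top. Four apron rails, 78 mm thick and 85 mm tall, run between adjacent legs with their top edges flush with the underside of the top and their outer faces flush with the legs' outer faces.

B is a chair. The seat is a 491×466×23 mm slab with its top at z = 457 mm, on four 38×38 mm corner legs (flush with the seat edges, standing on z = 0). A flat backrest 27 mm thick, 310 mm tall, spans the full seat width and rises from the seat top along its +y edge, rear face flush with the rear of the seat. Two armrests of 26×26 mm section run along each side from the seat's front edge to the front of the backrest, top faces 185 mm above the seat top and outer faces flush with the seat's x-edges; a 26×26 mm post under the front of each armrest stands on the seat at the front corner.

C is a four-legged stool. The seat is a 360×311×41 mm slab whose top surface is at z = 390 mm; four square legs, each 30×30 mm in cross-section, run from the floor (z = 0) to the underside of the seat, each flush with a corner of the seat.

The chair is on top of the table. Four stools sit around the table at the −y, +y, −x, +x sides.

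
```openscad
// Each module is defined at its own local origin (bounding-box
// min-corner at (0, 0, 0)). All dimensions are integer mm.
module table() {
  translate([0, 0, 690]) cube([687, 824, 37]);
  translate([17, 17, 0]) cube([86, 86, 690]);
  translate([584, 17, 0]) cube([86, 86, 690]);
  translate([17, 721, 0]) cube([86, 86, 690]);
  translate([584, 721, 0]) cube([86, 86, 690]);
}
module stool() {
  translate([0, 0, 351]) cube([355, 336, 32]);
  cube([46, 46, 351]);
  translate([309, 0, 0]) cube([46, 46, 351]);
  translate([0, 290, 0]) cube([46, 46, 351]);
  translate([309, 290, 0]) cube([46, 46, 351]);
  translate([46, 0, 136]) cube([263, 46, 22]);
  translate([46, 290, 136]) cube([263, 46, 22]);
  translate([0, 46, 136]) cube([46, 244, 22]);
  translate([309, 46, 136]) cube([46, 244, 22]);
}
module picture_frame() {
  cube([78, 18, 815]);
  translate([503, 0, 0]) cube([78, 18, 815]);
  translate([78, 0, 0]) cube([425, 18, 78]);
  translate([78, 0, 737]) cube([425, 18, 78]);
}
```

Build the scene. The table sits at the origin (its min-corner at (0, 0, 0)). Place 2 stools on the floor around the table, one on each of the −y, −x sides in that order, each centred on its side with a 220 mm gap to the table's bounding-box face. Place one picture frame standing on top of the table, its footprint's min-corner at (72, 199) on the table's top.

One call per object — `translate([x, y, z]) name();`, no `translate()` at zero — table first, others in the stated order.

table();
translate([166, -556, 0]) stool();
translate([-575, 244, 0]) stool();
translate([72, 199, 727]) picture_frame();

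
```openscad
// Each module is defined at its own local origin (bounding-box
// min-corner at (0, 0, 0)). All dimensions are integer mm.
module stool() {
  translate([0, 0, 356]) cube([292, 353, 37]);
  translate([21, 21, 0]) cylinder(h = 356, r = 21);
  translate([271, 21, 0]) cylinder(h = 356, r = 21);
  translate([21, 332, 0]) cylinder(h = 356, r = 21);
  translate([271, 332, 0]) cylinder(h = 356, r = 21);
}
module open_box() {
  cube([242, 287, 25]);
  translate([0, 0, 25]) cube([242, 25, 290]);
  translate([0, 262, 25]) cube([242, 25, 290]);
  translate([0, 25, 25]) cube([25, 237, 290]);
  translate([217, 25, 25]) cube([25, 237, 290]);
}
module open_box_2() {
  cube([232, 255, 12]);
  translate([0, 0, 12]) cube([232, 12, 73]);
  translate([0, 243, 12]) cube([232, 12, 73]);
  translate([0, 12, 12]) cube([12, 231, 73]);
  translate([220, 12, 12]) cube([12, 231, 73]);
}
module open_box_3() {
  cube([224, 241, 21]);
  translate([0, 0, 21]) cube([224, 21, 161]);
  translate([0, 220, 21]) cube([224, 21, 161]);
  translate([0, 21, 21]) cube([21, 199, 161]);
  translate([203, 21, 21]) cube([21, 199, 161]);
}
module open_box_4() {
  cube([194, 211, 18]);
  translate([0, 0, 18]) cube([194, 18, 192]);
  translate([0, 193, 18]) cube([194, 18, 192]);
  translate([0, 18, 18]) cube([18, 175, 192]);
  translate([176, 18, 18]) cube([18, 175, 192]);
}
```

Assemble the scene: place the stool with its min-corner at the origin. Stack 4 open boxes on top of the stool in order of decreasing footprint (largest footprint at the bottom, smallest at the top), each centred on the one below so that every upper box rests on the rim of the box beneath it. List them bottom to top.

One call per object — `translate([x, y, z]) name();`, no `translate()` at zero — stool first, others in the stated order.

stool();
translate([25, 33, 393]) open_box();
translate([30, 49, 708]) open_box_2();
translate([34, 56, 793]) open_box_3();
translate([49, 71, 975]) open_box_4();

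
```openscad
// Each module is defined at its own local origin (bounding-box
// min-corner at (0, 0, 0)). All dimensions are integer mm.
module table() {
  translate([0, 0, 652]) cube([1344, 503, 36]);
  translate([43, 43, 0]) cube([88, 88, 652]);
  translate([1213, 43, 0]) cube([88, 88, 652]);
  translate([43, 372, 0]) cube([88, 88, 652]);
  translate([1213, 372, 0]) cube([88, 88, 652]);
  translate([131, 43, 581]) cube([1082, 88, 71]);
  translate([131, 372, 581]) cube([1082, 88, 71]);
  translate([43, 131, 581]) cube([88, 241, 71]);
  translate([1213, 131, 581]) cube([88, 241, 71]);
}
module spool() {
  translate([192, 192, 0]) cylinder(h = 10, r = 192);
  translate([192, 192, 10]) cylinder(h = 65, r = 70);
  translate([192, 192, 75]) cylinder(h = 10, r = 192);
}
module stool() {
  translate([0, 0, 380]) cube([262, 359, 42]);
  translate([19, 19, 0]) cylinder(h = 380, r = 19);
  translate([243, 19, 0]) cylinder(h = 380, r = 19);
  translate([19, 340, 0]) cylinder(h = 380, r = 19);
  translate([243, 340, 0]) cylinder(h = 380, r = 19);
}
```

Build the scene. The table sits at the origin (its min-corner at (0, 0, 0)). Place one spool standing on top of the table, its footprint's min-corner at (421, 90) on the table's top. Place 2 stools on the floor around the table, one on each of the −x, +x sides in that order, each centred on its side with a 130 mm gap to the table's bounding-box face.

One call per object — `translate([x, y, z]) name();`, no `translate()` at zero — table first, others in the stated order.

table();
translate([421, 90, 688]) spool();
translate([-392, 72, 0]) stool();
translate([1474, 72, 0]) stool();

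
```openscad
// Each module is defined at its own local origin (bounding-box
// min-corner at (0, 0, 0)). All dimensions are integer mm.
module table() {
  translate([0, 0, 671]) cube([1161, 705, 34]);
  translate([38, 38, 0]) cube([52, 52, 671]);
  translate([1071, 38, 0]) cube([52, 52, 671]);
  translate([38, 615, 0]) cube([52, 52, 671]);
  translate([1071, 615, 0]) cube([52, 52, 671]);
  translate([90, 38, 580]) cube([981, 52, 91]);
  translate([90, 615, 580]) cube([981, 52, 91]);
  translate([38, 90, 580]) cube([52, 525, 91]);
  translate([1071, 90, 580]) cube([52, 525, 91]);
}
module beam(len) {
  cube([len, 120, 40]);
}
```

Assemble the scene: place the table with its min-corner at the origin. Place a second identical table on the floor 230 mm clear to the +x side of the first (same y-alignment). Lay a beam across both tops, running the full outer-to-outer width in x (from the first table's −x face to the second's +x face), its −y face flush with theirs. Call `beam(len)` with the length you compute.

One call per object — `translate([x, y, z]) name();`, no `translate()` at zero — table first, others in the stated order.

table();
translate([1391, 0, 0]) table();
translate([0, 0, 705]) beam(2552);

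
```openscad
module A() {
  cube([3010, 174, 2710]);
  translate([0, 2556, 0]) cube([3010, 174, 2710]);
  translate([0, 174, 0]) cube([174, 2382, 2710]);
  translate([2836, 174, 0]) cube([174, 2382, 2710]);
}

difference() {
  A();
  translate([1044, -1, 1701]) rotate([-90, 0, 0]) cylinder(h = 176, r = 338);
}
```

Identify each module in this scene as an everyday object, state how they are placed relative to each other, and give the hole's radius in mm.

A is a house frame. The house frame has a circular hole through its front wall. The hole's radius is 338 mm.

The subtracted cylinder has r = 338 mm.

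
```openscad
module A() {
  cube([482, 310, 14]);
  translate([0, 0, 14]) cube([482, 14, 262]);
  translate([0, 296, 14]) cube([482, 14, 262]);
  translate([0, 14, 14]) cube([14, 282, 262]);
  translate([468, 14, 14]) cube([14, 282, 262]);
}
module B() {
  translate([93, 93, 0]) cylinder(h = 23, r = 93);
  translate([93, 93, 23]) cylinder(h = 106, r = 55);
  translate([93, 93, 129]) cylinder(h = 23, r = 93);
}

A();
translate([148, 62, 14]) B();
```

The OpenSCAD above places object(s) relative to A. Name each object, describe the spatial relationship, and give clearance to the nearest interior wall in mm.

Clearances: x = 134, y = 48; minimum 48 mm.

A is an open box. B is a spool. The spool sits inside the open box, centred. The clearance to the nearest interior wall is 48 mm.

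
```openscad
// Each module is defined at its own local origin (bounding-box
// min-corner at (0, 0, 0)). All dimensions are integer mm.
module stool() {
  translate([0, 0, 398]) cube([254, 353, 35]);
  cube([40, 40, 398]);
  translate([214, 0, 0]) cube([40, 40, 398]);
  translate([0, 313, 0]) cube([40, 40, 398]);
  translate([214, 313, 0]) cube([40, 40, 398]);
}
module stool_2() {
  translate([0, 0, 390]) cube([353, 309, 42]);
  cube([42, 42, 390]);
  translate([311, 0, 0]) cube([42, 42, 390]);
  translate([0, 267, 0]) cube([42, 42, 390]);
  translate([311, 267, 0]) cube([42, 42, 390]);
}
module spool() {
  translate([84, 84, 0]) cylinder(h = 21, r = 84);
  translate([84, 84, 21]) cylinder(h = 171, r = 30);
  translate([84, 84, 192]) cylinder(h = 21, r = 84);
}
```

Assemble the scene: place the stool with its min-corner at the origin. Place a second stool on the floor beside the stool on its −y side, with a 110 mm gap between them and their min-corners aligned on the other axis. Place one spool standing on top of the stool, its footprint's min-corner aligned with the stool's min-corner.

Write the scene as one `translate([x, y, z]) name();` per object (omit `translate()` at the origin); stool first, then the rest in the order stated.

stool();
translate([0, -419, 0]) stool_2();
translate([0, 0, 433]) spool();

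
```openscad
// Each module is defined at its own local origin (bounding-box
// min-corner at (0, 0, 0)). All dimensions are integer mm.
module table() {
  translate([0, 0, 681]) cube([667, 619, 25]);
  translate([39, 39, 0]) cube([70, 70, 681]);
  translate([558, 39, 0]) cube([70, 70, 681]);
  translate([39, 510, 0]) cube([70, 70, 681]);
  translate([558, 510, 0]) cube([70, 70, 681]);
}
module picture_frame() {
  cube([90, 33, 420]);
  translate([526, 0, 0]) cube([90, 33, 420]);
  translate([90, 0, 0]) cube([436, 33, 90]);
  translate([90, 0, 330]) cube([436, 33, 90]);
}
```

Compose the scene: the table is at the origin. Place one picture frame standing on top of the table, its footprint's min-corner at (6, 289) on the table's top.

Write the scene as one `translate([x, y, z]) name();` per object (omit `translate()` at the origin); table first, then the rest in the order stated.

table();
translate([6, 289, 706]) picture_frame();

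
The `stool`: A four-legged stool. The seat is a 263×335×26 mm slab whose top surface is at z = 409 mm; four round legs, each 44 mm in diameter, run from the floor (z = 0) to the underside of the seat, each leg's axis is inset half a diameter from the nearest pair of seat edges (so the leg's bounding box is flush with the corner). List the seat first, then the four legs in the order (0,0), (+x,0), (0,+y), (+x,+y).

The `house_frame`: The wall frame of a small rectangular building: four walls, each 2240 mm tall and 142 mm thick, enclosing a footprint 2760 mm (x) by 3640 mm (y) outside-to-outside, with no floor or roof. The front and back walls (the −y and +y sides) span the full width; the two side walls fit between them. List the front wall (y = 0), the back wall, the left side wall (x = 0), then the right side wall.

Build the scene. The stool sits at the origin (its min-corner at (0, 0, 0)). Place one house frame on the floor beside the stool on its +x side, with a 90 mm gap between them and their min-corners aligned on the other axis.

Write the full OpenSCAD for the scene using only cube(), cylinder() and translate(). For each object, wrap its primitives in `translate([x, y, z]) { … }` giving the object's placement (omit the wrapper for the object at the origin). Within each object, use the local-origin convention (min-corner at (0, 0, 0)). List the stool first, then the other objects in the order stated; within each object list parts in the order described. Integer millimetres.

translate([0, 0, 383]) cube([263, 335, 26]);
translate([22, 22, 0]) cylinder(h = 383, r = 22);
translate([241, 22, 0]) cylinder(h = 383, r = 22);
translate([22, 313, 0]) cylinder(h = 383, r = 22);
translate([241, 313, 0]) cylinder(h = 383, r = 22);
translate([353, 0, 0]) {
  cube([2760, 142, 2240]);
  translate([0, 3498, 0]) cube([2760, 142, 2240]);
  translate([0, 142, 0]) cube([142, 3356, 2240]);
  translate([2618, 142, 0]) cube([142, 3356, 2240]);
}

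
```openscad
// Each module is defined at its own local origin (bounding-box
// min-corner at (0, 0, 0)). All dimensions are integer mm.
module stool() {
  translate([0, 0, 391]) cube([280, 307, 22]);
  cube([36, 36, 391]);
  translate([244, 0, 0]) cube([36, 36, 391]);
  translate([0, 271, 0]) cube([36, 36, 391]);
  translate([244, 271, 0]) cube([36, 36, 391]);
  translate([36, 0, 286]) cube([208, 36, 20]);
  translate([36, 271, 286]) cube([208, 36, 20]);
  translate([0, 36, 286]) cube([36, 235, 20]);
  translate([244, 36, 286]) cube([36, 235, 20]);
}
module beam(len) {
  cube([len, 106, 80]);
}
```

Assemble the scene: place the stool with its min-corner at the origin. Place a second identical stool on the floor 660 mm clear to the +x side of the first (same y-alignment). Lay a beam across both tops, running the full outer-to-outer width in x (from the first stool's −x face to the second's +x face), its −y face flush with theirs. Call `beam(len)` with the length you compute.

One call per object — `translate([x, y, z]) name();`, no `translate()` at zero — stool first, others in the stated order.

stool();
translate([940, 0, 0]) stool();
translate([0, 0, 413]) beam(1220);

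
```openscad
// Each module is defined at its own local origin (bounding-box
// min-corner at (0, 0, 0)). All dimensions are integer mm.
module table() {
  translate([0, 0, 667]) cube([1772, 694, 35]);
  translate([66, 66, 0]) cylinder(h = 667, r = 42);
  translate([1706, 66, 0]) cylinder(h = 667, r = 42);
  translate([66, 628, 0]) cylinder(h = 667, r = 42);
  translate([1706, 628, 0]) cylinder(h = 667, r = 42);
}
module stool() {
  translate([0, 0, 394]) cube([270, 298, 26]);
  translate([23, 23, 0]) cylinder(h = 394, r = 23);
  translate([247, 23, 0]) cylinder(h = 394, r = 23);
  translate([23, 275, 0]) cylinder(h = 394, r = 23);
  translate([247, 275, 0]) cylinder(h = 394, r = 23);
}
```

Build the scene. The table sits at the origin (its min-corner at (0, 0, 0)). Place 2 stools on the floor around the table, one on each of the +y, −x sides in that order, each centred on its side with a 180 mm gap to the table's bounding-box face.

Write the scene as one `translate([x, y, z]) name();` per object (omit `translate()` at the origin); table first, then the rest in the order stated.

table();
translate([751, 874, 0]) stool();
translate([-450, 198, 0]) stool();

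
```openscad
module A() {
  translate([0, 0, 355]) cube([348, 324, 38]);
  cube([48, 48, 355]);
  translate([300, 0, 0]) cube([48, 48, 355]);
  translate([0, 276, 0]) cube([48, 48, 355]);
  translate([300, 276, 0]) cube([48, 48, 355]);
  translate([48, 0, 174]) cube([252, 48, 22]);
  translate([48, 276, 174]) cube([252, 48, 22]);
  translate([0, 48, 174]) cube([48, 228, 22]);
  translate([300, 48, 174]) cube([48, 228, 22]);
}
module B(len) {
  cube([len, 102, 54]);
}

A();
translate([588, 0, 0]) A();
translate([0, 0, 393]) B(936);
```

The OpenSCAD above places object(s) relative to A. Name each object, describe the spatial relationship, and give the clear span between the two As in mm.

A is a stool. B is a beam. A beam spans the tops of two stools. The clear span between the two stools is 240 mm.

Second stool starts at x = 588; first ends at x = 348; clear span = 588 − 348 = 240 mm.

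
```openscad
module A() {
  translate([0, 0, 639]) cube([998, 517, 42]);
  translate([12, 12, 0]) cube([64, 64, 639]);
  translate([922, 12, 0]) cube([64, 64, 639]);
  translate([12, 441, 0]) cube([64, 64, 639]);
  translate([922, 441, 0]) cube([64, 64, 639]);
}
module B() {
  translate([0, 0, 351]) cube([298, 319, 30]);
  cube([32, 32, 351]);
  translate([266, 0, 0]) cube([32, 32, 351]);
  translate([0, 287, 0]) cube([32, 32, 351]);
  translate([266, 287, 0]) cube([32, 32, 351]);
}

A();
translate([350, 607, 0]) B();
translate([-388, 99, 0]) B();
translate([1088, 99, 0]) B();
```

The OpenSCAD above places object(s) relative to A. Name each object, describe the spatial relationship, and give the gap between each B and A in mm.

A is a table. B is a stool. Three stools sit around the table at the +y, −x, +x sides. The gap between each stool and the table is 90 mm.

Each stool's nearest face is 90 mm from the table's bounding box.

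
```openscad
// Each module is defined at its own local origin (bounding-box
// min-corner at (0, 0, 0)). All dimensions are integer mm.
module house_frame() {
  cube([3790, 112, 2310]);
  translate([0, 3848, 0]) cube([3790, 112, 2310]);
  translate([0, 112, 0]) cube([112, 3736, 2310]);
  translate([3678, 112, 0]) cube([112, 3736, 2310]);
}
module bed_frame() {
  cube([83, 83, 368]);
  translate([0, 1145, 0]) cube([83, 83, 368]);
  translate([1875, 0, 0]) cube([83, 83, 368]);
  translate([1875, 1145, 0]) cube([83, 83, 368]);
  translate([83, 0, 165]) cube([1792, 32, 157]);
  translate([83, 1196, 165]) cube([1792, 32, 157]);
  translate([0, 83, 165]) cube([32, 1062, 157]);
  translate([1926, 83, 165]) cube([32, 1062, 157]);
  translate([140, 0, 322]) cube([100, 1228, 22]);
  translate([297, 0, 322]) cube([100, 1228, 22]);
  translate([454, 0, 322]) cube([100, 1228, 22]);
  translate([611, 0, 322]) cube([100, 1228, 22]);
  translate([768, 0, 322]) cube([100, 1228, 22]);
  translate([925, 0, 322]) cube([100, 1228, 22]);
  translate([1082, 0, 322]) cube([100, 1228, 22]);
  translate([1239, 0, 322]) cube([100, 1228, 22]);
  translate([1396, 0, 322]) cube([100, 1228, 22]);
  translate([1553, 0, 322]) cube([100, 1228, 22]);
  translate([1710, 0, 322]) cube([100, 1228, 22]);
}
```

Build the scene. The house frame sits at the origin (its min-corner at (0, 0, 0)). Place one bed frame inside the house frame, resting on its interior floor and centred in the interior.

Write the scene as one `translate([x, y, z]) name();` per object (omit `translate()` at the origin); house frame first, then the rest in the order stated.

house_frame();
translate([916, 1366, 0]) bed_frame();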